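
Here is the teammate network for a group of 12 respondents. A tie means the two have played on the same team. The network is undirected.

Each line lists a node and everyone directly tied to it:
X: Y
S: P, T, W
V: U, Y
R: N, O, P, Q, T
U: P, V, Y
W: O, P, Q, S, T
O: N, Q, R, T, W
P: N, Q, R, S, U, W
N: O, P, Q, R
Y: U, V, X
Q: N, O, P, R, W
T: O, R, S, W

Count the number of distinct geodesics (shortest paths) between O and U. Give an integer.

The shortest distance is 3. The length-3 paths are: O–W–P–U; O–R–P–U; O–N–P–U; O–Q–P–U.
That gives 4 distinct shortest paths.

4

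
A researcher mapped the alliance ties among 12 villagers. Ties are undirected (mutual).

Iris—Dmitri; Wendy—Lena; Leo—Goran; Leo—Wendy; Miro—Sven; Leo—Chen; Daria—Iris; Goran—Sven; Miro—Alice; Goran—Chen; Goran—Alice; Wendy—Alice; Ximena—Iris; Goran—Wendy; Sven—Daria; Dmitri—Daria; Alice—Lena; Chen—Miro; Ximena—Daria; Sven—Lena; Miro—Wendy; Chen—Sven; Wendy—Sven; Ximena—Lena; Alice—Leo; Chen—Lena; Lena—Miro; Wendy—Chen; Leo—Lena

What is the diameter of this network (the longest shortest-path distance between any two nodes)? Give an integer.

4

Eccentricity of each node (its greatest distance to any other): Alice:4, Chen:3, Daria:3, Dmitri:4, Goran:3, Iris:3, Lena:3, Leo:4, Miro:3, Sven:2, Wendy:3, Ximena:3.
The maximum eccentricity is 4, realized for instance by the pair Alice–Dmitri via Alice – Lena – Ximena – Iris – Dmitri. So the diameter is 4.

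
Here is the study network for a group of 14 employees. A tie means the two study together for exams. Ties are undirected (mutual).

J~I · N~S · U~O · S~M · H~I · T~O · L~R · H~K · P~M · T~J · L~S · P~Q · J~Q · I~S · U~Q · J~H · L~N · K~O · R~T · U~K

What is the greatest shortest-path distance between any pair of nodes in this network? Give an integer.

5

Eccentricity of each node (its greatest distance to any other): H:3, I:3, J:3, K:4, L:4, M:4, N:5, O:4, P:4, Q:4, R:4, S:4, T:4, U:5.
The maximum eccentricity is 5, realized for instance by the pair U–N via U – Q – J – I – S – N. So the diameter is 5.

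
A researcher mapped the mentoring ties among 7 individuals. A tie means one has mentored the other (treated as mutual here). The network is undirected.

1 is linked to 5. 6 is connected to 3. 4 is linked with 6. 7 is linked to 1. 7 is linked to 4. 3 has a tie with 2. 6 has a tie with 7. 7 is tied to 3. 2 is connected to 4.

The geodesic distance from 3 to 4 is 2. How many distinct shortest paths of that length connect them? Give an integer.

The shortest distance is 2. The length-2 paths are: 3–2–4; 3–7–4; 3–6–4.
That gives 3 distinct shortest paths.

3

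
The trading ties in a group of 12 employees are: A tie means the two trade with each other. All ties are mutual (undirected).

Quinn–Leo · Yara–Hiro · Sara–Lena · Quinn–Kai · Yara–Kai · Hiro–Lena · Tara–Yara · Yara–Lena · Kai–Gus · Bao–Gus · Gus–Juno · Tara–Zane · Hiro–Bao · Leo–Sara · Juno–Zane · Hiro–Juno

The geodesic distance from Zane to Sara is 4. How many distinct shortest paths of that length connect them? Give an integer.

The shortest distance is 4. The length-4 paths are: Zane–Juno–Hiro–Lena–Sara; Zane–Tara–Yara–Lena–Sara.
That gives 2 distinct shortest paths.

2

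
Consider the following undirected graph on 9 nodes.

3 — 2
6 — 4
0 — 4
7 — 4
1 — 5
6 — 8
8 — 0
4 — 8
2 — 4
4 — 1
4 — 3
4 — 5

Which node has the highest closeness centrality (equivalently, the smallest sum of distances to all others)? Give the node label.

Farness (sum of distances to all others) for each node — 0:14, 1:14, 2:14, 3:14, 4:8, 5:14, 6:14, 7:15, 8:13.
The smallest farness is 8, for 4, so 4 has the highest closeness.

4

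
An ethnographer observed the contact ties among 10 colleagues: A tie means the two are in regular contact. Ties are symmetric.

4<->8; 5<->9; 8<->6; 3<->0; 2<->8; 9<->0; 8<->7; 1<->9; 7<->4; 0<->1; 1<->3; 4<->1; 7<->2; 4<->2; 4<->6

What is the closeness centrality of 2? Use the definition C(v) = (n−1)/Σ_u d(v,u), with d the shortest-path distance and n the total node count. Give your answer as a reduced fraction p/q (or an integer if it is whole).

9/20

Distances from 2: 0:3, 1:2, 3:3, 4:1, 5:4, 6:2, 7:1, 8:1, 9:3. Sum = 20.
n = 10, so closeness = 9/20.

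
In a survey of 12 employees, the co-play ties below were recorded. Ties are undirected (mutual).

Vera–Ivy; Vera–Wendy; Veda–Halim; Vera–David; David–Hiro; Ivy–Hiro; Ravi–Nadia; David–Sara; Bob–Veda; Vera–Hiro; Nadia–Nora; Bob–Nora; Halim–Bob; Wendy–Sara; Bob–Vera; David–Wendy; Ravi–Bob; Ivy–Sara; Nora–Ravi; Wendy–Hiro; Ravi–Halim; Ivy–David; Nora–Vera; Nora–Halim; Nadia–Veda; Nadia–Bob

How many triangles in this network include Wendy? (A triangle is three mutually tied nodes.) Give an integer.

4

Wendy's neighbors: David, Hiro, Sara, and Vera.
Neighbor pairs that are themselves tied: Wendy–David–Hiro; Wendy–David–Sara; Wendy–David–Vera; Wendy–Hiro–Vera. Each forms one triangle with Wendy, for 4 in total.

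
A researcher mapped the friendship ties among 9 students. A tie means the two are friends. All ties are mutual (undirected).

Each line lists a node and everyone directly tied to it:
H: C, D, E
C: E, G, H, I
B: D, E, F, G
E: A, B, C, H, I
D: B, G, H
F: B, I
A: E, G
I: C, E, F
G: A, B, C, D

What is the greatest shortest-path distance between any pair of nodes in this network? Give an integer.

3

Eccentricity of each node (its greatest distance to any other): A:3, B:2, C:2, D:3, E:2, F:3, G:2, H:3, I:3.
The maximum eccentricity is 3, realized for instance by the pair A–F via A – E – I – F. So the diameter is 3.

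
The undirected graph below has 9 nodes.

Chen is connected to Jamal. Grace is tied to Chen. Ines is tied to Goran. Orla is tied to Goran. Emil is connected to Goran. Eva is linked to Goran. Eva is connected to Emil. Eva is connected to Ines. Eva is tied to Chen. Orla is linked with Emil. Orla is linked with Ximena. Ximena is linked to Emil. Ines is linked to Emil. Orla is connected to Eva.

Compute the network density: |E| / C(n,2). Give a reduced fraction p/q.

There are 14 edges and 9 nodes, so the maximum possible is C(9,2) = 36.
Density = 14/36 = 7/18.

7/18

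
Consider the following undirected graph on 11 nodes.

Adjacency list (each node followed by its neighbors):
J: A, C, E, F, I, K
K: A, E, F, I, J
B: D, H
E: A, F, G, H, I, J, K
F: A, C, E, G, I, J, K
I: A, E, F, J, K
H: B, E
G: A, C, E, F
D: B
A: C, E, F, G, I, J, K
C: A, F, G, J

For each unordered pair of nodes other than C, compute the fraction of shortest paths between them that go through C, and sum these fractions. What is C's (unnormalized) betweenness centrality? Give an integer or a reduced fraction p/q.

Pairs whose geodesics pass through C — J–G: 1/4.
All other pairs contribute 0.
Summing the contributions gives betweenness(C) = 1/4.

1/4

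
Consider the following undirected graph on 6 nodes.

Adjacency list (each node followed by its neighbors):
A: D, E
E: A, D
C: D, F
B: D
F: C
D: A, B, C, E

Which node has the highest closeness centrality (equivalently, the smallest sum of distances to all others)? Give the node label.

D

Farness (sum of distances to all others) for each node — A:9, B:10, C:8, D:6, E:9, F:12.
The smallest farness is 6, for D, so D has the highest closeness.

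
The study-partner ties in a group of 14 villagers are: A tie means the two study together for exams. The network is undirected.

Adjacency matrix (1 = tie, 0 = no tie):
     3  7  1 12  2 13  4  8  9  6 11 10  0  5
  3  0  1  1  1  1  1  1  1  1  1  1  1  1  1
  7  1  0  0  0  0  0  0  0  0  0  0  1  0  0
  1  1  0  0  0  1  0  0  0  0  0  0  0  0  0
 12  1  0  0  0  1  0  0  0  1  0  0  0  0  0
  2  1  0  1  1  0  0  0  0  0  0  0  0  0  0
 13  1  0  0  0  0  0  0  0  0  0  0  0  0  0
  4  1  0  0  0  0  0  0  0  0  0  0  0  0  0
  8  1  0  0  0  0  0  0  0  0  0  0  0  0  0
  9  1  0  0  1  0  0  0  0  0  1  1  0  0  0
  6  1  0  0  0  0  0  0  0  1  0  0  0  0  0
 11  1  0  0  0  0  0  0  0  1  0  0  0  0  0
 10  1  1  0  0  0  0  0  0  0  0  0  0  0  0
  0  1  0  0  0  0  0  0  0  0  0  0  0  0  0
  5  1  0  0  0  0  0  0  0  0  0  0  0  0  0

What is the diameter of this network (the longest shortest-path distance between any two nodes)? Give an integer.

Eccentricity of each node (its greatest distance to any other): 0:2, 1:2, 2:2, 3:1, 4:2, 5:2, 6:2, 7:2, 8:2, 9:2, 10:2, 11:2, 12:2, 13:2.
The maximum eccentricity is 2, realized for instance by the pair 7–1 via 7 – 3 – 1. So the diameter is 2.

2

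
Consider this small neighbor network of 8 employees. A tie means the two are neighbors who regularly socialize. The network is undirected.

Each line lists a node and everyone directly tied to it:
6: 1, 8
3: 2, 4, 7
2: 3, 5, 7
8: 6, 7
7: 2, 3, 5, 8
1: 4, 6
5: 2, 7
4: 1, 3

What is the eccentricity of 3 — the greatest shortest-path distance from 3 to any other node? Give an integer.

3

Distances from 3: 1:2, 2:1, 4:1, 5:2, 6:3, 7:1, 8:2.
The largest is 3 (to 6), so the eccentricity of 3 is 3.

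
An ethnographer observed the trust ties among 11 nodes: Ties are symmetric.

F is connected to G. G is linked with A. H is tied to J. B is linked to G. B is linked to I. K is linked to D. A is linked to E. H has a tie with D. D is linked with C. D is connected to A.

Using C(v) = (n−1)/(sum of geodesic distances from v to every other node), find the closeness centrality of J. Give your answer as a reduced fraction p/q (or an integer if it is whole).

Distances from J: A:3, B:5, C:3, D:2, E:4, F:5, G:4, H:1, I:6, K:3. Sum = 36.
n = 11, so closeness = 10/36 = 5/18.

5/18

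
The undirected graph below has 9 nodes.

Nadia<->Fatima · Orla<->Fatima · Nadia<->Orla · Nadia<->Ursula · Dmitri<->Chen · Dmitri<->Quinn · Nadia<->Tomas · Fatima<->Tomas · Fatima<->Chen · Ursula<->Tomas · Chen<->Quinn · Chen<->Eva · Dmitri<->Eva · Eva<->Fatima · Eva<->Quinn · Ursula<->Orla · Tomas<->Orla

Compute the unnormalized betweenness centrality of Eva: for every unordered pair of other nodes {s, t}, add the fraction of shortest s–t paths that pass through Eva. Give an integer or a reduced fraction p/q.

5

Pairs whose geodesics pass through Eva — Orla–Quinn: 1/2; Orla–Dmitri: 1/2; Fatima–Quinn: 1/2; Fatima–Dmitri: 1/2; Tomas–Quinn: 1/2; Tomas–Dmitri: 1/2; Nadia–Quinn: 1/2; Nadia–Dmitri: 1/2; Ursula–Quinn: 3/6; Ursula–Dmitri: 3/6.
All other pairs contribute 0.
Summing the contributions gives betweenness(Eva) = 5.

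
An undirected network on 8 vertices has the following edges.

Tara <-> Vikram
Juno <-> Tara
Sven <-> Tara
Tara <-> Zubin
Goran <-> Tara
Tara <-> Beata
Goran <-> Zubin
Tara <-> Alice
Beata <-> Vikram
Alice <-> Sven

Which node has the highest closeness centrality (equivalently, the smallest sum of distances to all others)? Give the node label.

Tara

Farness (sum of distances to all others) for each node — Alice:12, Beata:12, Goran:12, Juno:13, Sven:12, Tara:7, Vikram:12, Zubin:12.
The smallest farness is 7, for Tara, so Tara has the highest closeness.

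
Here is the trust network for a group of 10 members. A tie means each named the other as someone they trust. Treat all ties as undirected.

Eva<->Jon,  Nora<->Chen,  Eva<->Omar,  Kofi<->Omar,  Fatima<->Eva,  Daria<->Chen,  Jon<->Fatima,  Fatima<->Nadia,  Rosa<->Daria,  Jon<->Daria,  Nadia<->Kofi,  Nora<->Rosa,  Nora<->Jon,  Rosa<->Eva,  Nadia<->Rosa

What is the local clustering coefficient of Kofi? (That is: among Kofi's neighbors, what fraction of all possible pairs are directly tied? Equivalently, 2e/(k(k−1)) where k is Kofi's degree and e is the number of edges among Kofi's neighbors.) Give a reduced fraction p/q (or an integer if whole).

0

Kofi's neighbors: Nadia and Omar (k = 2).
Possible neighbor pairs: C(2,2) = 1. Edges among them: none → e = 0.
Clustering(Kofi) = 0/1.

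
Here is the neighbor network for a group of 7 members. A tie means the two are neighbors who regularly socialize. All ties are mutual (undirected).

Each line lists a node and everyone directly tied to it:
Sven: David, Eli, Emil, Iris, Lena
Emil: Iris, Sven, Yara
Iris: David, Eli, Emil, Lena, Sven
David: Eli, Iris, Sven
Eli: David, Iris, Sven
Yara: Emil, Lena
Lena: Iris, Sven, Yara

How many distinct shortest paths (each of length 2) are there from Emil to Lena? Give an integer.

3

The shortest distance is 2. The length-2 paths are: Emil–Yara–Lena; Emil–Sven–Lena; Emil–Iris–Lena.
That gives 3 distinct shortest paths.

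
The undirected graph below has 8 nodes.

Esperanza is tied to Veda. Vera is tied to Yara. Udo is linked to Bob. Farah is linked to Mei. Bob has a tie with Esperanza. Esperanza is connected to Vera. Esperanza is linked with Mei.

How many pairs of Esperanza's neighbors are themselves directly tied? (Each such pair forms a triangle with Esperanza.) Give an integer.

0

Esperanza's neighbors are Bob, Mei, Veda, and Vera, but none of them are tied to each other, so no triangle contains Esperanza.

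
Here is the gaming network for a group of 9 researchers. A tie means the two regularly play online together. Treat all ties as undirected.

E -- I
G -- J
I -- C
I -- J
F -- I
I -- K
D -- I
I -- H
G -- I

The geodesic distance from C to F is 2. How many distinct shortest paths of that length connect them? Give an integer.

The shortest distance is 2, and the only length-2 path is C–I–F. So there is exactly 1 shortest path.

1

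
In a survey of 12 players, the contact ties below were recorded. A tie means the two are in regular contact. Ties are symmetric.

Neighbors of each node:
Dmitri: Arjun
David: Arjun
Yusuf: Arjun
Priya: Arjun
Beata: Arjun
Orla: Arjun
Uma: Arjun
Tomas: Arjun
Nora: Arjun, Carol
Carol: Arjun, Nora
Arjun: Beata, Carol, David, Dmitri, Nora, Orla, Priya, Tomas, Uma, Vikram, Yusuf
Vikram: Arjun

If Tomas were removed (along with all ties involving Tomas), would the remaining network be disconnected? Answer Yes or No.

Even without Tomas, every remaining node can still reach every other (the residual graph is connected), so Tomas is not a cut vertex.

No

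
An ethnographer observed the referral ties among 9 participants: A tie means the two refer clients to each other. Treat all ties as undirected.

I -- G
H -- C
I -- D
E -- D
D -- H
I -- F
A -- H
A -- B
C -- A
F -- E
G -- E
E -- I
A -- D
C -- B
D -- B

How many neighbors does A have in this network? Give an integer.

A is directly tied to B, C, D, and H. That is 4 neighbors, so the degree of A is 4.

4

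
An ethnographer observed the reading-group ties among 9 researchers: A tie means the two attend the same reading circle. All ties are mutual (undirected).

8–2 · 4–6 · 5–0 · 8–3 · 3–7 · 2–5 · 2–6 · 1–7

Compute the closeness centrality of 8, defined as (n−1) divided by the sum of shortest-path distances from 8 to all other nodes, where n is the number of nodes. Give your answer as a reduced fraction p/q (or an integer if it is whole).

Distances from 8: 0:3, 1:3, 2:1, 3:1, 4:3, 5:2, 6:2, 7:2. Sum = 17.
n = 9, so closeness = 8/17.

8/17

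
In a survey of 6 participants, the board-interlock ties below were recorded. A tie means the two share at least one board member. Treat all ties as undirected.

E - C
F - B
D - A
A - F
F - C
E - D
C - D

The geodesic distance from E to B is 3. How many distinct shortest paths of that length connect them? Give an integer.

1

The shortest distance is 3, and the only length-3 path is E–C–F–B. So there is exactly 1 shortest path.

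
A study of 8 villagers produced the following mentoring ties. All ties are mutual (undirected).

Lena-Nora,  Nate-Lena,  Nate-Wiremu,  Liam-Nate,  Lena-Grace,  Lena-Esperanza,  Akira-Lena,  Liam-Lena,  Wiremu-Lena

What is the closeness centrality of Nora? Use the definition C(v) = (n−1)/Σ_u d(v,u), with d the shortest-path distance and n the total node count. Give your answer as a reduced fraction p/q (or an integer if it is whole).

7/13

Distances from Nora: Akira:2, Esperanza:2, Grace:2, Lena:1, Liam:2, Nate:2, Wiremu:2. Sum = 13.
n = 8, so closeness = 7/13.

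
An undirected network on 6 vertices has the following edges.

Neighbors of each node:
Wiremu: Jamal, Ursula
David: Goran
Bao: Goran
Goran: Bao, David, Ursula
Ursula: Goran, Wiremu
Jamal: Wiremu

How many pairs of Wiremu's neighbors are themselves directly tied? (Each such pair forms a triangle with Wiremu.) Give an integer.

Wiremu's neighbors are Jamal and Ursula, but none of them are tied to each other, so no triangle contains Wiremu.

0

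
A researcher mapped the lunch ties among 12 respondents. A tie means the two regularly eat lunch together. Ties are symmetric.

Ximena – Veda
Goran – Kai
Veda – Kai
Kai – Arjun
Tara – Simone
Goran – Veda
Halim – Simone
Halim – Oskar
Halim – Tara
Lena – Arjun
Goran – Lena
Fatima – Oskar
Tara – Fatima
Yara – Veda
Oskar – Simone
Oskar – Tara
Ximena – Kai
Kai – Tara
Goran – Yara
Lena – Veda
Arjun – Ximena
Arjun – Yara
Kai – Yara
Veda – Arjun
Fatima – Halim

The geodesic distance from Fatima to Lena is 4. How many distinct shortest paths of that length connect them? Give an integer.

The shortest distance is 4. The length-4 paths are: Fatima–Tara–Kai–Veda–Lena; Fatima–Tara–Kai–Arjun–Lena; Fatima–Tara–Kai–Goran–Lena.
That gives 3 distinct shortest paths.

3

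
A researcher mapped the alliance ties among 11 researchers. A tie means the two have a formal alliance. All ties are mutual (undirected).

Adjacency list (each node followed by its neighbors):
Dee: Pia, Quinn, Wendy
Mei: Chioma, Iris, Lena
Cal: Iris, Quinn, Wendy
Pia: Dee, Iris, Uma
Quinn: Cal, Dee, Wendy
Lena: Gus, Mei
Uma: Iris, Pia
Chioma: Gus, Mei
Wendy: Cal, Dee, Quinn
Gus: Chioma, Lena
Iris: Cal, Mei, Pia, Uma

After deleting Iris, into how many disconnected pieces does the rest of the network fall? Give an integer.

2

Without Iris, the remaining ties split the others into: {Cal, Dee, Pia, Quinn, Uma, Wendy}; {Chioma, Gus, Lena, Mei}.
That's 2 separate components.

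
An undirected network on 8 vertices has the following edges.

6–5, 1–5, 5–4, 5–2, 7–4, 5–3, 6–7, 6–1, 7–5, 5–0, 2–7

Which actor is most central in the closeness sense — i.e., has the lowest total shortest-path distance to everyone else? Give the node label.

5

Farness (sum of distances to all others) for each node — 0:13, 1:12, 2:12, 3:13, 4:12, 5:7, 6:11, 7:10.
The smallest farness is 7, for 5, so 5 has the highest closeness.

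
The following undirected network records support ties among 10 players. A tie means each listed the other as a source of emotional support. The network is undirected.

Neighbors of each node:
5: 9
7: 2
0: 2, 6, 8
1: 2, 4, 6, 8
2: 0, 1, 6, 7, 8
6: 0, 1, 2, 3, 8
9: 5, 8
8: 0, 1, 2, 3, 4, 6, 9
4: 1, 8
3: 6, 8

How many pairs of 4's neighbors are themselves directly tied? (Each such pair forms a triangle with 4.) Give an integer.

1

4's neighbors: 1 and 8.
Neighbor pairs that are themselves tied: 4–1–8. Each forms one triangle with 4, for 1 in total.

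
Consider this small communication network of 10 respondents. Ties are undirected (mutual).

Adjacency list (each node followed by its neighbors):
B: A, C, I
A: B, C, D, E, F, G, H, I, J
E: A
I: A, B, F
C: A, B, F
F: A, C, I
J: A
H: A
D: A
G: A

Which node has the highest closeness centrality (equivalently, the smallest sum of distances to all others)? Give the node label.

A

Farness (sum of distances to all others) for each node — A:9, B:15, C:15, D:17, E:17, F:15, G:17, H:17, I:15, J:17.
The smallest farness is 9, for A, so A has the highest closeness.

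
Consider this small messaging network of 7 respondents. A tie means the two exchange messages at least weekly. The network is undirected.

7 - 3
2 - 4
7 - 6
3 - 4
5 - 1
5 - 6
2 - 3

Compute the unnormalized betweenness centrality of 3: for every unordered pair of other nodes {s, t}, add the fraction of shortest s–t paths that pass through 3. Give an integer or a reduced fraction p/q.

Pairs whose geodesics pass through 3 — 6–4: 1; 6–2: 1; 5–4: 1; 5–2: 1; 4–7: 1; 4–1: 1; 7–2: 1; 2–1: 1.
All other pairs contribute 0.
Summing the contributions gives betweenness(3) = 8.

8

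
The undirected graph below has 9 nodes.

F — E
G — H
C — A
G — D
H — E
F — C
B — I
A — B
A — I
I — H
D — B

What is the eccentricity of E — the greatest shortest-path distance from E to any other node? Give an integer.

3

Distances from E: A:3, B:3, C:2, D:3, F:1, G:2, H:1, I:2.
The largest is 3 (to A, D, and B), so the eccentricity of E is 3.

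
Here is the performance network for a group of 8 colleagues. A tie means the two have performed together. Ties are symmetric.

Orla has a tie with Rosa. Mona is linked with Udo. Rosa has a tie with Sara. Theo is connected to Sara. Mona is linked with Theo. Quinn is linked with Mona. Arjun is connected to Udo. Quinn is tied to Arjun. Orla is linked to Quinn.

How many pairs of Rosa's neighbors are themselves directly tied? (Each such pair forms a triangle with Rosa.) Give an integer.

0

Rosa's neighbors are Orla and Sara, but none of them are tied to each other, so no triangle contains Rosa.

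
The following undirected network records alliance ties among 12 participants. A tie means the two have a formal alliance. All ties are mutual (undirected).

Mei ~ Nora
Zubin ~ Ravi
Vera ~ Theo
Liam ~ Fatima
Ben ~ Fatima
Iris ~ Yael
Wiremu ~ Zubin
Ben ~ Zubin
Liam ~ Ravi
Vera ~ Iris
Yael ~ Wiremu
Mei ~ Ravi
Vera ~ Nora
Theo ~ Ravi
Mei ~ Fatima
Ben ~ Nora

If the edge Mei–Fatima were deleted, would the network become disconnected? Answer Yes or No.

No

Even without that edge, Mei still reaches Fatima via Mei – Nora – Ben – Fatima, so the network stays connected. Not a bridge.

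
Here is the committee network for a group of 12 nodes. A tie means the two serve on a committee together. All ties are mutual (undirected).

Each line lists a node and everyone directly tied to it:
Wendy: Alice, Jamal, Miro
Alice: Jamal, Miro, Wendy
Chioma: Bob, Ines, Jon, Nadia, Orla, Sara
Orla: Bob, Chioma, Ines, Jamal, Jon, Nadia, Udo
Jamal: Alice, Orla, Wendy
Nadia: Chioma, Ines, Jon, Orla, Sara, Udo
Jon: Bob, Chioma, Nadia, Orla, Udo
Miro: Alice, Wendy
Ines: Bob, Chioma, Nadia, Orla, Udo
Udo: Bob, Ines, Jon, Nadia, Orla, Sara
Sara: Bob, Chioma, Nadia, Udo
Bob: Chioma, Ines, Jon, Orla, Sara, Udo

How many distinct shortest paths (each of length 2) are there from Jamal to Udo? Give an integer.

1

The shortest distance is 2, and the only length-2 path is Jamal–Orla–Udo. So there is exactly 1 shortest path.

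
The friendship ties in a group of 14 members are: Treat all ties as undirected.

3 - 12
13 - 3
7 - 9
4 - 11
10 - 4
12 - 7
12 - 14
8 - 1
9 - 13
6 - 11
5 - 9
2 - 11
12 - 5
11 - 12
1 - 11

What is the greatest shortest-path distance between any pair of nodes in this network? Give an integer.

Eccentricity of each node (its greatest distance to any other): 1:4, 2:4, 3:4, 4:4, 5:4, 6:4, 7:4, 8:5, 9:5, 10:5, 11:3, 12:3, 13:5, 14:4.
The maximum eccentricity is 5, realized for instance by the pair 8–9 via 8 – 1 – 11 – 12 – 7 – 9. So the diameter is 5.

5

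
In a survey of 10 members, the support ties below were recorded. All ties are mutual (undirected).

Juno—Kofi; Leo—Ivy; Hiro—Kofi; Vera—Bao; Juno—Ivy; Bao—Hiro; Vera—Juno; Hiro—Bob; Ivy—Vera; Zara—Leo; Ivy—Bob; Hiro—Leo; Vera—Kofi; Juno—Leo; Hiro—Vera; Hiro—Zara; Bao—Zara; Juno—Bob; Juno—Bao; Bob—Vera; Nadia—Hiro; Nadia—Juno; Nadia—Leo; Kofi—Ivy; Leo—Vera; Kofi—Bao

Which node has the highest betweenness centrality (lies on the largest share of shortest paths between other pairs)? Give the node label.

Unnormalized betweenness of each node: Bao:3/2, Bob:5/12, Hiro:11/2, Ivy:3/4, Juno:4, Kofi:3/4, Leo:43/12, Nadia:1/6, Vera:25/12, Zara:1/4.
Hiro has the largest value, 11/2, making it the main broker — the node through which the most shortest paths run.

Hiro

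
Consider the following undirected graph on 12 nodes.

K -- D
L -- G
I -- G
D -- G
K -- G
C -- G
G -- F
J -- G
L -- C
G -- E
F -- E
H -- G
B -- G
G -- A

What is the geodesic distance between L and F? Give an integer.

2

One shortest route is L – G – F, which uses 2 edges, and L and F are not directly tied, so nothing shorter exists. So d(L,F) = 2.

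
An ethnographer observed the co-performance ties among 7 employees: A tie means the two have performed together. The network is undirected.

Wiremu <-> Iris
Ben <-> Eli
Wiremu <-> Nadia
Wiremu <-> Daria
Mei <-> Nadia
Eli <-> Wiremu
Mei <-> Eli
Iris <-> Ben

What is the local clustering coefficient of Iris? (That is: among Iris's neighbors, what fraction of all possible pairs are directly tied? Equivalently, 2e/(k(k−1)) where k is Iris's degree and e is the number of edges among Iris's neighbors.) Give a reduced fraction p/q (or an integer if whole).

Iris's neighbors: Ben and Wiremu (k = 2).
Possible neighbor pairs: C(2,2) = 1. Edges among them: none → e = 0.
Clustering(Iris) = 0/1.

0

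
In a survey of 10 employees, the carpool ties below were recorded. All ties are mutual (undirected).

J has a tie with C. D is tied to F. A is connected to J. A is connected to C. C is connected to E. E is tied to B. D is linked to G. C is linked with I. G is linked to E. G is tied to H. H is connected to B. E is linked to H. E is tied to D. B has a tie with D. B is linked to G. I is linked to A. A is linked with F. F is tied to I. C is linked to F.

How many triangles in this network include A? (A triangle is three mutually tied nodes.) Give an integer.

A's neighbors: C, F, I, and J.
Neighbor pairs that are themselves tied: A–C–F; A–C–I; A–C–J; A–F–I. Each forms one triangle with A, for 4 in total.

4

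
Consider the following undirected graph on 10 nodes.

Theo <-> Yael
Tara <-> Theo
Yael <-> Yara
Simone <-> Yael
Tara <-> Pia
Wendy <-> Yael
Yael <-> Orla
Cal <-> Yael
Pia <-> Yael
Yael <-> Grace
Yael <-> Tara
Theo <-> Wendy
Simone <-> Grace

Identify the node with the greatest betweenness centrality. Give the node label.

Yael

Unnormalized betweenness of each node: Cal:0, Grace:0, Orla:0, Pia:0, Simone:0, Tara:1/2, Theo:1/2, Wendy:0, Yael:31, Yara:0.
Yael has the largest value, 31, making it the main broker — the node through which the most shortest paths run.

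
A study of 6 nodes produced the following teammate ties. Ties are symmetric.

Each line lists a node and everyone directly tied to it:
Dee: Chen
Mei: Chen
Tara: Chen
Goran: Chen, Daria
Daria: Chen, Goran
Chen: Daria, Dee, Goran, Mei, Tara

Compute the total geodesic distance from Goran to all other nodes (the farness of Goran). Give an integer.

8

Distances from Goran: Chen:1, Daria:1, Dee:2, Mei:2, Tara:2.
Sum = 1 + 1 + 2 + 2 + 2 = 8.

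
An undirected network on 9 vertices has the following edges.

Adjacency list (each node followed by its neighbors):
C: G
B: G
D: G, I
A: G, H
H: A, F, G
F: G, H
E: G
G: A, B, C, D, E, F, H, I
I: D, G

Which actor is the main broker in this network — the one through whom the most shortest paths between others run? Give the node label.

Unnormalized betweenness of each node: A:0, B:0, C:0, D:0, E:0, F:0, G:49/2, H:1/2, I:0.
G has the largest value, 49/2, making it the main broker — the node through which the most shortest paths run.

G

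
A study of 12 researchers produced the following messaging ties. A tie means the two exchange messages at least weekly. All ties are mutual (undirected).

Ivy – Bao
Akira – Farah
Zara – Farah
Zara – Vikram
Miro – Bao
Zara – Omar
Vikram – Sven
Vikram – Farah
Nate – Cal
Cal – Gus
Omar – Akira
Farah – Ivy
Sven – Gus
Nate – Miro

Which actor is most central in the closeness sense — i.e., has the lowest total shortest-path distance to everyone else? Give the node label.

Farness (sum of distances to all others) for each node — Akira:32, Bao:30, Cal:34, Farah:24, Gus:31, Ivy:27, Miro:33, Nate:36, Omar:36, Sven:28, Vikram:25, Zara:28.
The smallest farness is 24, for Farah, so Farah has the highest closeness.

Farah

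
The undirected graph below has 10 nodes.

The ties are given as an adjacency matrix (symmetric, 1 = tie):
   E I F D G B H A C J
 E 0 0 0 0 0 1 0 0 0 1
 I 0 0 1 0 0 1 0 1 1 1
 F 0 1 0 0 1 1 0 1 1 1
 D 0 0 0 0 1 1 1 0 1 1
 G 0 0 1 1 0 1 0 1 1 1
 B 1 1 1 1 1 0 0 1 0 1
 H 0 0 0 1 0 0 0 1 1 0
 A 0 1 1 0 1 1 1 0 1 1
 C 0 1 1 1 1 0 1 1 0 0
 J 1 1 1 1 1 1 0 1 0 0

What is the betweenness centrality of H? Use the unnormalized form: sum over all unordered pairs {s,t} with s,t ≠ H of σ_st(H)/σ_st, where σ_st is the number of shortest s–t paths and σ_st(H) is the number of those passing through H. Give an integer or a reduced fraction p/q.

1/5

Pairs whose geodesics pass through H — D–A: 1/5.
All other pairs contribute 0.
Summing the contributions gives betweenness(H) = 1/5.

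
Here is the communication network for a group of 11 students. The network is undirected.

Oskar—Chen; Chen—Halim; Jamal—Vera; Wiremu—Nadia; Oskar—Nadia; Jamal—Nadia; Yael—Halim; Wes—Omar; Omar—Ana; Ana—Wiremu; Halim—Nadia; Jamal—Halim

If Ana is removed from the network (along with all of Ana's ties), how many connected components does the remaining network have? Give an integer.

2

Without Ana, the remaining ties split the others into: {Chen, Halim, Jamal, Nadia, Oskar, Vera, Wiremu, Yael}; {Omar, Wes}.
That's 2 separate components.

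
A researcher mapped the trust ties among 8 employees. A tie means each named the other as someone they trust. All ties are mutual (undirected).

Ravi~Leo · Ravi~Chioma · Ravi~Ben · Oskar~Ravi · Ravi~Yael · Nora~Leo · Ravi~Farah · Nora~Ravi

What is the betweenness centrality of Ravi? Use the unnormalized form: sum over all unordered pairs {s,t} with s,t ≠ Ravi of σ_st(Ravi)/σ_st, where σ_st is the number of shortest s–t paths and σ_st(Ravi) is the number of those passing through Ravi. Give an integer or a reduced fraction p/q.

20

Pairs whose geodesics pass through Ravi — Nora–Yael: 1; Nora–Chioma: 1; Nora–Ben: 1; Nora–Oskar: 1; Nora–Farah: 1; Yael–Chioma: 1; Yael–Ben: 1; Yael–Leo: 1; Yael–Oskar: 1; Yael–Farah: 1; Chioma–Ben: 1; Chioma–Leo: 1; Chioma–Oskar: 1; Chioma–Farah: 1 … (+6 more pairs).
All other pairs contribute 0.
Summing the contributions gives betweenness(Ravi) = 20.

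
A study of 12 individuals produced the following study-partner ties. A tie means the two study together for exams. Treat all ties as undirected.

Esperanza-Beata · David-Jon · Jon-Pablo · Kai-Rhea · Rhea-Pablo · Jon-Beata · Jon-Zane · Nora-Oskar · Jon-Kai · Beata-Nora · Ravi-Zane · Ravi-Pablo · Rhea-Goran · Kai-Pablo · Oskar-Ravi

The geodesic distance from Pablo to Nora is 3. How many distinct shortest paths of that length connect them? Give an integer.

The shortest distance is 3. The length-3 paths are: Pablo–Ravi–Oskar–Nora; Pablo–Jon–Beata–Nora.
That gives 2 distinct shortest paths.

2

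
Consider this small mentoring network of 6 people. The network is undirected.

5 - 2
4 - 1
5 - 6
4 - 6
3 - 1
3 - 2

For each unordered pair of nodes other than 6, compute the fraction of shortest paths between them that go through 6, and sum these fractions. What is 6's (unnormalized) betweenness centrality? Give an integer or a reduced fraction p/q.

2

Pairs whose geodesics pass through 6 — 2–4: 1/2; 1–5: 1/2; 4–5: 1.
All other pairs contribute 0.
Summing the contributions gives betweenness(6) = 2.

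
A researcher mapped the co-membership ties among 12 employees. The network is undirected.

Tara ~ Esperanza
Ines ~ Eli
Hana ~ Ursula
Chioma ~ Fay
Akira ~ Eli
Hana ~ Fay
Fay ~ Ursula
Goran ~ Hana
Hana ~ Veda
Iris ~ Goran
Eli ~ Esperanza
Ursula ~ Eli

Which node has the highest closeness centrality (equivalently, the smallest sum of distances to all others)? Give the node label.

Ursula

Farness (sum of distances to all others) for each node — Akira:33, Chioma:35, Eli:23, Esperanza:31, Fay:25, Goran:31, Hana:23, Ines:33, Iris:41, Tara:41, Ursula:21, Veda:33.
The smallest farness is 21, for Ursula, so Ursula has the highest closeness.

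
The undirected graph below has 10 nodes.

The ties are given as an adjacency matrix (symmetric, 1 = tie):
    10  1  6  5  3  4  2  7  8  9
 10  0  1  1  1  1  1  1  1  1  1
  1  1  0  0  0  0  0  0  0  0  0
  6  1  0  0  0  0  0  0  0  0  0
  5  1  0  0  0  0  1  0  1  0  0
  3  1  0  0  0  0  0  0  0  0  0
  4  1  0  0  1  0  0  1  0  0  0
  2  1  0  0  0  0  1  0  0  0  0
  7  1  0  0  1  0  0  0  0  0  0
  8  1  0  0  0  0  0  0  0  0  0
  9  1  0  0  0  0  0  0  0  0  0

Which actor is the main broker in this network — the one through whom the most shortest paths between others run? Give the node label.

10

Unnormalized betweenness of each node: 1:0, 2:0, 3:0, 4:1/2, 5:1/2, 6:0, 7:0, 8:0, 9:0, 10:32.
10 has the largest value, 32, making it the main broker — the node through which the most shortest paths run.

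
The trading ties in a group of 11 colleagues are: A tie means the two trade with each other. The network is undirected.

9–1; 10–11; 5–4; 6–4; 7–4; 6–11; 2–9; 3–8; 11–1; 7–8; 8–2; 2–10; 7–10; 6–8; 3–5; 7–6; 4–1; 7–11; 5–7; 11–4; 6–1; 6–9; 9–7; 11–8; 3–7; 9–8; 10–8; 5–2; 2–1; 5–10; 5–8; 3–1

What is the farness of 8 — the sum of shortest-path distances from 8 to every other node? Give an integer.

12

Distances from 8: 1:2, 2:1, 3:1, 4:2, 5:1, 6:1, 7:1, 9:1, 10:1, 11:1.
Sum = 2 + 1 + 1 + 2 + 1 + 1 + 1 + 1 + 1 + 1 = 12.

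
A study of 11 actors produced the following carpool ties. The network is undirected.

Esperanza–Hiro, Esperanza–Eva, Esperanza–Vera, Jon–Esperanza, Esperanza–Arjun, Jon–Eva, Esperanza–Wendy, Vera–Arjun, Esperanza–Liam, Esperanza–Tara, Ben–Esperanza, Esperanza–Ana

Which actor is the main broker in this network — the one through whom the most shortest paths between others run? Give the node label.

Esperanza

Unnormalized betweenness of each node: Ana:0, Arjun:0, Ben:0, Esperanza:43, Eva:0, Hiro:0, Jon:0, Liam:0, Tara:0, Vera:0, Wendy:0.
Esperanza has the largest value, 43, making it the main broker — the node through which the most shortest paths run.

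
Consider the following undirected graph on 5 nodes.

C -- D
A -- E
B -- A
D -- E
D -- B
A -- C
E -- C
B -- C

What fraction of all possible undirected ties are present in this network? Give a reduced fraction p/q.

4/5

There are 8 edges and 5 nodes, so the maximum possible is C(5,2) = 10.
Density = 8/10 = 4/5.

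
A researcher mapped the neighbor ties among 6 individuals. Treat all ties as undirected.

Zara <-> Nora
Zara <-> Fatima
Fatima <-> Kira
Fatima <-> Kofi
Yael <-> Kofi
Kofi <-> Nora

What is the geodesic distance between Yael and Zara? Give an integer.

3

One shortest route is Yael – Kofi – Fatima – Zara, which uses 3 edges, and at distance 2 from Yael we only reach {Fatima, Nora}, which does not include Zara. So d(Yael,Zara) = 3.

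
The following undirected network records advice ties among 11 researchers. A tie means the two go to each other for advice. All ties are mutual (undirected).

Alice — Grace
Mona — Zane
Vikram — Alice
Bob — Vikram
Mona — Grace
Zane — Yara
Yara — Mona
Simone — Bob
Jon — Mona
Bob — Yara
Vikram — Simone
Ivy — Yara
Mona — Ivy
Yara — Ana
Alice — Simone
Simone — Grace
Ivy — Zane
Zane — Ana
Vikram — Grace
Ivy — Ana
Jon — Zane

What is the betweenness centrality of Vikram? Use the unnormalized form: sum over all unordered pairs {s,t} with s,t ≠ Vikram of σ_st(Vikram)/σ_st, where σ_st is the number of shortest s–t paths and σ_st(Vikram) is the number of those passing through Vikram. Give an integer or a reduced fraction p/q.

Pairs whose geodesics pass through Vikram — Bob–Alice: 1/2; Bob–Grace: 1/2; Alice–Yara: 1/3; Alice–Ana: 1/5.
All other pairs contribute 0.
Summing the contributions gives betweenness(Vikram) = 23/15.

23/15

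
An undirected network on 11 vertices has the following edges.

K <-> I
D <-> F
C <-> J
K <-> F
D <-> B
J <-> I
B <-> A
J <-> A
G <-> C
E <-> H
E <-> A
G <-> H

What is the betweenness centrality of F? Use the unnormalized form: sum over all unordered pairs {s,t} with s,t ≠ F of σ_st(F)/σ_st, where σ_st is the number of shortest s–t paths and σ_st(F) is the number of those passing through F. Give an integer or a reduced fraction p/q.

Pairs whose geodesics pass through F — I–D: 1; K–D: 1; K–B: 1.
All other pairs contribute 0.
Summing the contributions gives betweenness(F) = 3.

3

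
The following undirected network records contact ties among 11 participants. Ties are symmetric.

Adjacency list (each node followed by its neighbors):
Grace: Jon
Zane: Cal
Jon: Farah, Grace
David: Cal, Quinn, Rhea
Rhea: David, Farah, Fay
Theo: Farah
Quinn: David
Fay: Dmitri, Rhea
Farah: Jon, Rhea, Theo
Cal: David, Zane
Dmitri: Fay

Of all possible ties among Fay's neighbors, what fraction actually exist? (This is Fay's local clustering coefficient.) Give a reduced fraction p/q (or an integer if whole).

0

Fay's neighbors: Dmitri and Rhea (k = 2).
Possible neighbor pairs: C(2,2) = 1. Edges among them: none → e = 0.
Clustering(Fay) = 0/1.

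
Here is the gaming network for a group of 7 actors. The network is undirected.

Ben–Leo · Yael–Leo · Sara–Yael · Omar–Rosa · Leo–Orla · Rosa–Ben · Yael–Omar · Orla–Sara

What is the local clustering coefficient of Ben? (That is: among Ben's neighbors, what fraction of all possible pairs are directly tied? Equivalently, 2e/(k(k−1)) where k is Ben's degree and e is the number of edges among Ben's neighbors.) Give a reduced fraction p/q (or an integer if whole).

Ben's neighbors: Leo and Rosa (k = 2).
Possible neighbor pairs: C(2,2) = 1. Edges among them: none → e = 0.
Clustering(Ben) = 0/1.

0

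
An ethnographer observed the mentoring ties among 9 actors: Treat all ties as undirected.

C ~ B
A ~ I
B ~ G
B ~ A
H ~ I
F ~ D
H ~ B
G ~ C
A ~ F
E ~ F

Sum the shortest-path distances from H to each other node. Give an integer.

Distances from H: A:2, B:1, C:2, D:4, E:4, F:3, G:2, I:1.
Sum = 2 + 1 + 2 + 4 + 4 + 3 + 2 + 1 = 19.

19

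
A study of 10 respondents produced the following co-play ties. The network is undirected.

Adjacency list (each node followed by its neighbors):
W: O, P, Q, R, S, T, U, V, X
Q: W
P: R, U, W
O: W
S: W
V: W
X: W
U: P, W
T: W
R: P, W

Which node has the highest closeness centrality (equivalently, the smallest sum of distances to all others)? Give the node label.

W

Farness (sum of distances to all others) for each node — O:17, P:15, Q:17, R:16, S:17, T:17, U:16, V:17, W:9, X:17.
The smallest farness is 9, for W, so W has the highest closeness.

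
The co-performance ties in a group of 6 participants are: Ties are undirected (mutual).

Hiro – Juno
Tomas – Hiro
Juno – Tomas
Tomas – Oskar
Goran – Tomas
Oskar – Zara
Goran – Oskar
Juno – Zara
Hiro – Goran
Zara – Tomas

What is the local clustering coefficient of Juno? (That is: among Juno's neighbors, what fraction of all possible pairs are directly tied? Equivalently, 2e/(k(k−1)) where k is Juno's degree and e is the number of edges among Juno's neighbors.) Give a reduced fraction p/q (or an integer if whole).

2/3

Juno's neighbors: Hiro, Tomas, and Zara (k = 3).
Possible neighbor pairs: C(3,2) = 3. Edges among them: Hiro–Tomas, Tomas–Zara → e = 2.
Clustering(Juno) = 2/3.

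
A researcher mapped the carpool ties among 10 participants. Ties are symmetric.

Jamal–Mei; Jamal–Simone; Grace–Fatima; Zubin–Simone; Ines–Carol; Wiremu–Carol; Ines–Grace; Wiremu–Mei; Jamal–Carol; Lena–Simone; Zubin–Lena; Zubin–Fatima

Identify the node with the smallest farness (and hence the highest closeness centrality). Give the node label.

Farness (sum of distances to all others) for each node — Carol:18, Fatima:22, Grace:22, Ines:21, Jamal:17, Lena:23, Mei:23, Simone:18, Wiremu:24, Zubin:20.
The smallest farness is 17, for Jamal, so Jamal has the highest closeness.

Jamal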